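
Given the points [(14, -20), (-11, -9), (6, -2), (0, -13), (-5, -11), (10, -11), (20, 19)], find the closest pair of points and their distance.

Computing all pairwise distances among 7 points:

d((14, -20), (-11, -9)) = 27.313
d((14, -20), (6, -2)) = 19.6977
d((14, -20), (0, -13)) = 15.6525
d((14, -20), (-5, -11)) = 21.0238
d((14, -20), (10, -11)) = 9.8489
d((14, -20), (20, 19)) = 39.4588
d((-11, -9), (6, -2)) = 18.3848
d((-11, -9), (0, -13)) = 11.7047
d((-11, -9), (-5, -11)) = 6.3246
d((-11, -9), (10, -11)) = 21.095
d((-11, -9), (20, 19)) = 41.7732
d((6, -2), (0, -13)) = 12.53
d((6, -2), (-5, -11)) = 14.2127
d((6, -2), (10, -11)) = 9.8489
d((6, -2), (20, 19)) = 25.2389
d((0, -13), (-5, -11)) = 5.3852 <-- minimum
d((0, -13), (10, -11)) = 10.198
d((0, -13), (20, 19)) = 37.7359
d((-5, -11), (10, -11)) = 15.0
d((-5, -11), (20, 19)) = 39.0512
d((10, -11), (20, 19)) = 31.6228

Closest pair: (0, -13) and (-5, -11) with distance 5.3852

The closest pair is (0, -13) and (-5, -11) with Euclidean distance 5.3852. For 7 points, brute-force pairwise comparison is shown above. For large n, the divide-and-conquer algorithm (sort by x, recurse on halves, check the dividing strip) achieves O(n log n).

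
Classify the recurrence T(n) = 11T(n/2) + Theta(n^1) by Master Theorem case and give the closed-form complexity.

Master Theorem for T(n) = 11T(n/2) + O(n^1):

a = 11, b = 2, c = 1
log_b(a) = log_2(11) = 3.4594

Case 1: c = 1 < log_2(11) = 3.4594
T(n) = O(n^(log_2 11))

For T(n) = 11T(n/2) + O(n^1): log_2(11) = 3.4594. This is Case 1 of the Master Theorem (c < log_b(a), work dominated by leaves), giving O(n^(log_2 11)).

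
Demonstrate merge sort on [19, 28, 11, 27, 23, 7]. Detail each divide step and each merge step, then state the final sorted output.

Merge sort trace:

Split: [19, 28, 11, 27, 23, 7] -> [19, 28, 11] and [27, 23, 7]
  Split: [19, 28, 11] -> [19] and [28, 11]
    Split: [28, 11] -> [28] and [11]
    Merge: [28] + [11] -> [11, 28]
  Merge: [19] + [11, 28] -> [11, 19, 28]
  Split: [27, 23, 7] -> [27] and [23, 7]
    Split: [23, 7] -> [23] and [7]
    Merge: [23] + [7] -> [7, 23]
  Merge: [27] + [7, 23] -> [7, 23, 27]
Merge: [11, 19, 28] + [7, 23, 27] -> [7, 11, 19, 23, 27, 28]

Final sorted array: [7, 11, 19, 23, 27, 28]

The merge sort proceeds by recursively splitting the array and merging sorted halves.
After all merges, the sorted array is [7, 11, 19, 23, 27, 28].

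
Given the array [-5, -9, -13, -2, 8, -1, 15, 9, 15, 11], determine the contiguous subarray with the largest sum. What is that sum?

Using Kadane's algorithm on [-5, -9, -13, -2, 8, -1, 15, 9, 15, 11]:

Scanning through the array:
Position 1 (value -9): max_ending_here = -9, max_so_far = -5
Position 2 (value -13): max_ending_here = -13, max_so_far = -5
Position 3 (value -2): max_ending_here = -2, max_so_far = -2
Position 4 (value 8): max_ending_here = 8, max_so_far = 8
Position 5 (value -1): max_ending_here = 7, max_so_far = 8
Position 6 (value 15): max_ending_here = 22, max_so_far = 22
Position 7 (value 9): max_ending_here = 31, max_so_far = 31
Position 8 (value 15): max_ending_here = 46, max_so_far = 46
Position 9 (value 11): max_ending_here = 57, max_so_far = 57

Maximum subarray: [8, -1, 15, 9, 15, 11]
Maximum sum: 57

The maximum subarray is [8, -1, 15, 9, 15, 11] with sum 57. This subarray runs from index 4 to index 9.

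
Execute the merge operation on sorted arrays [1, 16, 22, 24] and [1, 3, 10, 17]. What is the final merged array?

Merging process:

Compare 1 vs 1: take 1 from left. Merged: [1]
Compare 16 vs 1: take 1 from right. Merged: [1, 1]
Compare 16 vs 3: take 3 from right. Merged: [1, 1, 3]
Compare 16 vs 10: take 10 from right. Merged: [1, 1, 3, 10]
Compare 16 vs 17: take 16 from left. Merged: [1, 1, 3, 10, 16]
Compare 22 vs 17: take 17 from right. Merged: [1, 1, 3, 10, 16, 17]
Append remaining from left: [22, 24]. Merged: [1, 1, 3, 10, 16, 17, 22, 24]

Final merged array: [1, 1, 3, 10, 16, 17, 22, 24]
Total comparisons: 6

The merged array is [1, 1, 3, 10, 16, 17, 22, 24], requiring 6 comparisons. The merge step runs in O(n) time where n is the total number of elements.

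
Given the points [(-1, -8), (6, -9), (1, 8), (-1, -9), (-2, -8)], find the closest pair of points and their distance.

Computing all pairwise distances among 5 points:

d((-1, -8), (6, -9)) = 7.0711
d((-1, -8), (1, 8)) = 16.1245
d((-1, -8), (-1, -9)) = 1.0 <-- minimum
d((-1, -8), (-2, -8)) = 1.0 <-- minimum
d((6, -9), (1, 8)) = 17.72
d((6, -9), (-1, -9)) = 7.0
d((6, -9), (-2, -8)) = 8.0623
d((1, 8), (-1, -9)) = 17.1172
d((1, 8), (-2, -8)) = 16.2788
d((-1, -9), (-2, -8)) = 1.4142

Minimum distance: 1.0 (tie among 2 pairs: (-1, -8) and (-1, -9); (-1, -8) and (-2, -8))

The minimum Euclidean distance is 1.0. There is a tie: 2 pairs achieve this minimum — (-1, -8) and (-1, -9); (-1, -8) and (-2, -8). Any of these is a valid closest pair. For 5 points, brute-force pairwise comparison is shown above. For large n, the divide-and-conquer algorithm (sort by x, recurse on halves, check the dividing strip) achieves O(n log n).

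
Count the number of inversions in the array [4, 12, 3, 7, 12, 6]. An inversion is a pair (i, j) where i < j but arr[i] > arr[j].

Finding inversions in [4, 12, 3, 7, 12, 6]:

(0, 2): arr[0]=4 > arr[2]=3
(1, 2): arr[1]=12 > arr[2]=3
(1, 3): arr[1]=12 > arr[3]=7
(1, 5): arr[1]=12 > arr[5]=6
(3, 5): arr[3]=7 > arr[5]=6
(4, 5): arr[4]=12 > arr[5]=6

Total inversions: 6

The array has 6 inversion(s): (0,2), (1,2), (1,3), (1,5), (3,5), (4,5). Each pair (i,j) satisfies i < j and arr[i] > arr[j].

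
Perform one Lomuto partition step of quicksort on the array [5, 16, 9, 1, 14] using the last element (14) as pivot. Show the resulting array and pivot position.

Lomuto partition with pivot = 14:

Initial array: [5, 16, 9, 1, 14]

arr[0]=5 <= 14: swap with position 0, array becomes [5, 16, 9, 1, 14]
arr[1]=16 > 14: no swap
arr[2]=9 <= 14: swap with position 1, array becomes [5, 9, 16, 1, 14]
arr[3]=1 <= 14: swap with position 2, array becomes [5, 9, 1, 16, 14]

Place pivot at position 3: [5, 9, 1, 14, 16]
Pivot position: 3

After partitioning with pivot 14, the array becomes [5, 9, 1, 14, 16]. The pivot is placed at index 3. All elements to the left of the pivot are <= 14, and all elements to the right are > 14.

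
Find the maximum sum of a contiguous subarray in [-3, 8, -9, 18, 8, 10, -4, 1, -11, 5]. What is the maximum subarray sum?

Using Kadane's algorithm on [-3, 8, -9, 18, 8, 10, -4, 1, -11, 5]:

Scanning through the array:
Position 1 (value 8): max_ending_here = 8, max_so_far = 8
Position 2 (value -9): max_ending_here = -1, max_so_far = 8
Position 3 (value 18): max_ending_here = 18, max_so_far = 18
Position 4 (value 8): max_ending_here = 26, max_so_far = 26
Position 5 (value 10): max_ending_here = 36, max_so_far = 36
Position 6 (value -4): max_ending_here = 32, max_so_far = 36
Position 7 (value 1): max_ending_here = 33, max_so_far = 36
Position 8 (value -11): max_ending_here = 22, max_so_far = 36
Position 9 (value 5): max_ending_here = 27, max_so_far = 36

Maximum subarray: [18, 8, 10]
Maximum sum: 36

The maximum subarray is [18, 8, 10] with sum 36. This subarray runs from index 3 to index 5.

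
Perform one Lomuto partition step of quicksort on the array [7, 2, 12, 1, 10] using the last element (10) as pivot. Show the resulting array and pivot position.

Lomuto partition with pivot = 10:

Initial array: [7, 2, 12, 1, 10]

arr[0]=7 <= 10: swap with position 0, array becomes [7, 2, 12, 1, 10]
arr[1]=2 <= 10: swap with position 1, array becomes [7, 2, 12, 1, 10]
arr[2]=12 > 10: no swap
arr[3]=1 <= 10: swap with position 2, array becomes [7, 2, 1, 12, 10]

Place pivot at position 3: [7, 2, 1, 10, 12]
Pivot position: 3

After partitioning with pivot 10, the array becomes [7, 2, 1, 10, 12]. The pivot is placed at index 3. All elements to the left of the pivot are <= 10, and all elements to the right are > 10.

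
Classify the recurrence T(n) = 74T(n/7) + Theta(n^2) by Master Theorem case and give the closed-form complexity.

Master Theorem for T(n) = 74T(n/7) + O(n^2):

a = 74, b = 7, c = 2
log_b(a) = log_7(74) = 2.2119

Case 1: c = 2 < log_7(74) = 2.2119
T(n) = O(n^(log_7 74))

For T(n) = 74T(n/7) + O(n^2): log_7(74) = 2.2119. This is Case 1 of the Master Theorem (c < log_b(a), work dominated by leaves), giving O(n^(log_7 74)).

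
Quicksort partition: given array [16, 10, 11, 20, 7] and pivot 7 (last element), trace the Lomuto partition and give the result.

Lomuto partition with pivot = 7:

Initial array: [16, 10, 11, 20, 7]

arr[0]=16 > 7: no swap
arr[1]=10 > 7: no swap
arr[2]=11 > 7: no swap
arr[3]=20 > 7: no swap

Place pivot at position 0: [7, 10, 11, 20, 16]
Pivot position: 0

After partitioning with pivot 7, the array becomes [7, 10, 11, 20, 16]. The pivot is placed at index 0. All elements to the left of the pivot are <= 7, and all elements to the right are > 7.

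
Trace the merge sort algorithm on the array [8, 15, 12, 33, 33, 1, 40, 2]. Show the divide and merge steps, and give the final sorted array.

Merge sort trace:

Split: [8, 15, 12, 33, 33, 1, 40, 2] -> [8, 15, 12, 33] and [33, 1, 40, 2]
  Split: [8, 15, 12, 33] -> [8, 15] and [12, 33]
    Split: [8, 15] -> [8] and [15]
    Merge: [8] + [15] -> [8, 15]
    Split: [12, 33] -> [12] and [33]
    Merge: [12] + [33] -> [12, 33]
  Merge: [8, 15] + [12, 33] -> [8, 12, 15, 33]
  Split: [33, 1, 40, 2] -> [33, 1] and [40, 2]
    Split: [33, 1] -> [33] and [1]
    Merge: [33] + [1] -> [1, 33]
    Split: [40, 2] -> [40] and [2]
    Merge: [40] + [2] -> [2, 40]
  Merge: [1, 33] + [2, 40] -> [1, 2, 33, 40]
Merge: [8, 12, 15, 33] + [1, 2, 33, 40] -> [1, 2, 8, 12, 15, 33, 33, 40]

Final sorted array: [1, 2, 8, 12, 15, 33, 33, 40]

The merge sort proceeds by recursively splitting the array and merging sorted halves.
After all merges, the sorted array is [1, 2, 8, 12, 15, 33, 33, 40].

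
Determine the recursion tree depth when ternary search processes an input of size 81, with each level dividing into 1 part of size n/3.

For divide and conquer with division factor 3:

Problem sizes at each level:
Level 0: 81
Level 1: 27
Level 2: 9
Level 3: 3
Level 4: 1

The root is level 0 and the size-1 base case is level 4 (the tree spans levels 0 through 4, i.e. 5 levels counting the root), so the depth is the number of divisions: log_3(81) = 4

The recursion tree depth is log_3(81) = 4. At each level, the problem size is divided by 3, so it takes 4 divisions to reduce to a base case of size 1. The algorithm makes 1 recursive call at each level.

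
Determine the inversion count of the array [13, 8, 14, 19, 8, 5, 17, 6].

Finding inversions in [13, 8, 14, 19, 8, 5, 17, 6]:

(0, 1): arr[0]=13 > arr[1]=8
(0, 4): arr[0]=13 > arr[4]=8
(0, 5): arr[0]=13 > arr[5]=5
(0, 7): arr[0]=13 > arr[7]=6
(1, 5): arr[1]=8 > arr[5]=5
(1, 7): arr[1]=8 > arr[7]=6
(2, 4): arr[2]=14 > arr[4]=8
(2, 5): arr[2]=14 > arr[5]=5
(2, 7): arr[2]=14 > arr[7]=6
(3, 4): arr[3]=19 > arr[4]=8
(3, 5): arr[3]=19 > arr[5]=5
(3, 6): arr[3]=19 > arr[6]=17
(3, 7): arr[3]=19 > arr[7]=6
(4, 5): arr[4]=8 > arr[5]=5
(4, 7): arr[4]=8 > arr[7]=6
(6, 7): arr[6]=17 > arr[7]=6

Total inversions: 16

The array has 16 inversion(s): (0,1), (0,4), (0,5), (0,7), (1,5), (1,7), (2,4), (2,5), (2,7), (3,4), (3,5), (3,6), (3,7), (4,5), (4,7), (6,7). Each pair (i,j) satisfies i < j and arr[i] > arr[j].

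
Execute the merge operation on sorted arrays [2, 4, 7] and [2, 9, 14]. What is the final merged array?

Merging process:

Compare 2 vs 2: take 2 from left. Merged: [2]
Compare 4 vs 2: take 2 from right. Merged: [2, 2]
Compare 4 vs 9: take 4 from left. Merged: [2, 2, 4]
Compare 7 vs 9: take 7 from left. Merged: [2, 2, 4, 7]
Append remaining from right: [9, 14]. Merged: [2, 2, 4, 7, 9, 14]

Final merged array: [2, 2, 4, 7, 9, 14]
Total comparisons: 4

The merged array is [2, 2, 4, 7, 9, 14], requiring 4 comparisons. The merge step runs in O(n) time where n is the total number of elements.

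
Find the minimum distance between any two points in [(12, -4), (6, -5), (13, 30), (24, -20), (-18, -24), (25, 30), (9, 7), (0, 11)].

Computing all pairwise distances among 8 points:

d((12, -4), (6, -5)) = 6.0828 <-- minimum
d((12, -4), (13, 30)) = 34.0147
d((12, -4), (24, -20)) = 20.0
d((12, -4), (-18, -24)) = 36.0555
d((12, -4), (25, 30)) = 36.4005
d((12, -4), (9, 7)) = 11.4018
d((12, -4), (0, 11)) = 19.2094
d((6, -5), (13, 30)) = 35.6931
d((6, -5), (24, -20)) = 23.4307
d((6, -5), (-18, -24)) = 30.6105
d((6, -5), (25, 30)) = 39.8246
d((6, -5), (9, 7)) = 12.3693
d((6, -5), (0, 11)) = 17.088
d((13, 30), (24, -20)) = 51.1957
d((13, 30), (-18, -24)) = 62.2656
d((13, 30), (25, 30)) = 12.0
d((13, 30), (9, 7)) = 23.3452
d((13, 30), (0, 11)) = 23.0217
d((24, -20), (-18, -24)) = 42.19
d((24, -20), (25, 30)) = 50.01
d((24, -20), (9, 7)) = 30.8869
d((24, -20), (0, 11)) = 39.2046
d((-18, -24), (25, 30)) = 69.029
d((-18, -24), (9, 7)) = 41.1096
d((-18, -24), (0, 11)) = 39.3573
d((25, 30), (9, 7)) = 28.0179
d((25, 30), (0, 11)) = 31.4006
d((9, 7), (0, 11)) = 9.8489

Closest pair: (12, -4) and (6, -5) with distance 6.0828

The closest pair is (12, -4) and (6, -5) with Euclidean distance 6.0828. For 8 points, brute-force pairwise comparison is shown above. For large n, the divide-and-conquer algorithm (sort by x, recurse on halves, check the dividing strip) achieves O(n log n).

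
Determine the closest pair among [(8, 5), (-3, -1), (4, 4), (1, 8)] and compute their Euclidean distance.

Computing all pairwise distances among 4 points:

d((8, 5), (-3, -1)) = 12.53
d((8, 5), (4, 4)) = 4.1231 <-- minimum
d((8, 5), (1, 8)) = 7.6158
d((-3, -1), (4, 4)) = 8.6023
d((-3, -1), (1, 8)) = 9.8489
d((4, 4), (1, 8)) = 5.0

Closest pair: (8, 5) and (4, 4) with distance 4.1231

The closest pair is (8, 5) and (4, 4) with Euclidean distance 4.1231. For 4 points, brute-force pairwise comparison is shown above. For large n, the divide-and-conquer algorithm (sort by x, recurse on halves, check the dividing strip) achieves O(n log n).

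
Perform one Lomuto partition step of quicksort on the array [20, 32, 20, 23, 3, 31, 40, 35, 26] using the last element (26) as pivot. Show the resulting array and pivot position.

Lomuto partition with pivot = 26:

Initial array: [20, 32, 20, 23, 3, 31, 40, 35, 26]

arr[0]=20 <= 26: swap with position 0, array becomes [20, 32, 20, 23, 3, 31, 40, 35, 26]
arr[1]=32 > 26: no swap
arr[2]=20 <= 26: swap with position 1, array becomes [20, 20, 32, 23, 3, 31, 40, 35, 26]
arr[3]=23 <= 26: swap with position 2, array becomes [20, 20, 23, 32, 3, 31, 40, 35, 26]
arr[4]=3 <= 26: swap with position 3, array becomes [20, 20, 23, 3, 32, 31, 40, 35, 26]
arr[5]=31 > 26: no swap
arr[6]=40 > 26: no swap
arr[7]=35 > 26: no swap

Place pivot at position 4: [20, 20, 23, 3, 26, 31, 40, 35, 32]
Pivot position: 4

After partitioning with pivot 26, the array becomes [20, 20, 23, 3, 26, 31, 40, 35, 32]. The pivot is placed at index 4. All elements to the left of the pivot are <= 26, and all elements to the right are > 26.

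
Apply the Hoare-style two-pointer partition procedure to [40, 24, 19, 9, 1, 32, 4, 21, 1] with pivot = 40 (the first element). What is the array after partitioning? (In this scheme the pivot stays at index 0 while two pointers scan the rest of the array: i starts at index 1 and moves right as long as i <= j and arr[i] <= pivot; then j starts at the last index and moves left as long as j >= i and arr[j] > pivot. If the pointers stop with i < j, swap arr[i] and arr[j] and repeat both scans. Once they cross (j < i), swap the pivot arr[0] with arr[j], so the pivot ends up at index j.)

Hoare-style two-pointer partition with pivot = 40:

Initial array: [40, 24, 19, 9, 1, 32, 4, 21, 1]

Pointers start at i = 1, j = 8.
i ends at 9, j ends at 8: the pointers have crossed (j < i), so scanning stops.

Swap pivot arr[0] with arr[8] to place pivot at position 8: [1, 24, 19, 9, 1, 32, 4, 21, 40]
Pivot position: 8

After partitioning with pivot 40, the array becomes [1, 24, 19, 9, 1, 32, 4, 21, 40]. The pivot is placed at index 8. All elements to the left of the pivot are <= 40, and all elements to the right are > 40.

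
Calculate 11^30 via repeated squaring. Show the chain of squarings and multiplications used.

Computing 11^30 by squaring (build up from 11^1; each line after the first costs one multiplication):

11^1 = 11
11^2 = (11^1)^2 = 11^2 = 121
11^3 = 11 * 11^2 = 11 * 121 = 1331
11^6 = (11^3)^2 = 1331^2 = 1771561
11^7 = 11 * 11^6 = 11 * 1771561 = 19487171
11^14 = (11^7)^2 = 19487171^2 = 379749833583241
11^15 = 11 * 11^14 = 11 * 379749833583241 = 4177248169415651
11^30 = (11^15)^2 = 4177248169415651^2 = 17449402268886407318558803753801

Result: 17449402268886407318558803753801
Multiplications needed: 7 (7 lines after 11^1)

11^30 = 17449402268886407318558803753801. Using exponentiation by squaring, this requires 7 multiplications. The key idea: if the exponent is even, square the half-power; if odd, multiply by the base once.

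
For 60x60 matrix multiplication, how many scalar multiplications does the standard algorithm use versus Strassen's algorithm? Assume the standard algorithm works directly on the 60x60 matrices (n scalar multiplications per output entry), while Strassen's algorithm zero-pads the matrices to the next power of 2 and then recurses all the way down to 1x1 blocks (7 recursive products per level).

Matrix multiplication for 60x60 matrices:

Strassen's algorithm requires power-of-2 dimensions. Pad 60x60 to 64x64 (next power of 2).

Standard algorithm: 60^3 = 216000 multiplications
Strassen's algorithm: 7^(log2(64)) = 7^6 = 117649 multiplications
Savings: 216000 - 117649 = 98351 multiplications

Standard: 216000 multiplications (60^3). Strassen: 117649 multiplications (7^6, after padding to 64x64). Strassen reduces 8 recursive multiplications to 7 at each level.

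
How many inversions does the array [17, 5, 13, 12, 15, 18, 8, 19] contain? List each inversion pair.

Finding inversions in [17, 5, 13, 12, 15, 18, 8, 19]:

(0, 1): arr[0]=17 > arr[1]=5
(0, 2): arr[0]=17 > arr[2]=13
(0, 3): arr[0]=17 > arr[3]=12
(0, 4): arr[0]=17 > arr[4]=15
(0, 6): arr[0]=17 > arr[6]=8
(2, 3): arr[2]=13 > arr[3]=12
(2, 6): arr[2]=13 > arr[6]=8
(3, 6): arr[3]=12 > arr[6]=8
(4, 6): arr[4]=15 > arr[6]=8
(5, 6): arr[5]=18 > arr[6]=8

Total inversions: 10

The array has 10 inversion(s): (0,1), (0,2), (0,3), (0,4), (0,6), (2,3), (2,6), (3,6), (4,6), (5,6). Each pair (i,j) satisfies i < j and arr[i] > arr[j].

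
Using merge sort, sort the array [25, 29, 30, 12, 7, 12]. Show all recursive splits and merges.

Merge sort trace:

Split: [25, 29, 30, 12, 7, 12] -> [25, 29, 30] and [12, 7, 12]
  Split: [25, 29, 30] -> [25] and [29, 30]
    Split: [29, 30] -> [29] and [30]
    Merge: [29] + [30] -> [29, 30]
  Merge: [25] + [29, 30] -> [25, 29, 30]
  Split: [12, 7, 12] -> [12] and [7, 12]
    Split: [7, 12] -> [7] and [12]
    Merge: [7] + [12] -> [7, 12]
  Merge: [12] + [7, 12] -> [7, 12, 12]
Merge: [25, 29, 30] + [7, 12, 12] -> [7, 12, 12, 25, 29, 30]

Final sorted array: [7, 12, 12, 25, 29, 30]

The merge sort proceeds by recursively splitting the array and merging sorted halves.
After all merges, the sorted array is [7, 12, 12, 25, 29, 30].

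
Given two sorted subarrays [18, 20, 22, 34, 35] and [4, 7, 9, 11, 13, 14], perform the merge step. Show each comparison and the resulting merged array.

Merging process:

Compare 18 vs 4: take 4 from right. Merged: [4]
Compare 18 vs 7: take 7 from right. Merged: [4, 7]
Compare 18 vs 9: take 9 from right. Merged: [4, 7, 9]
Compare 18 vs 11: take 11 from right. Merged: [4, 7, 9, 11]
Compare 18 vs 13: take 13 from right. Merged: [4, 7, 9, 11, 13]
Compare 18 vs 14: take 14 from right. Merged: [4, 7, 9, 11, 13, 14]
Append remaining from left: [18, 20, 22, 34, 35]. Merged: [4, 7, 9, 11, 13, 14, 18, 20, 22, 34, 35]

Final merged array: [4, 7, 9, 11, 13, 14, 18, 20, 22, 34, 35]
Total comparisons: 6

The merged array is [4, 7, 9, 11, 13, 14, 18, 20, 22, 34, 35], requiring 6 comparisons. The merge step runs in O(n) time where n is the total number of elements.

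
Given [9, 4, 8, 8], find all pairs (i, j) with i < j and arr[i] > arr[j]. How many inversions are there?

Finding inversions in [9, 4, 8, 8]:

(0, 1): arr[0]=9 > arr[1]=4
(0, 2): arr[0]=9 > arr[2]=8
(0, 3): arr[0]=9 > arr[3]=8

Total inversions: 3

The array has 3 inversion(s): (0,1), (0,2), (0,3). Each pair (i,j) satisfies i < j and arr[i] > arr[j].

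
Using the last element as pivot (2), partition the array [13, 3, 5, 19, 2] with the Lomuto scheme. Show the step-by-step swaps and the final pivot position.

Lomuto partition with pivot = 2:

Initial array: [13, 3, 5, 19, 2]

arr[0]=13 > 2: no swap
arr[1]=3 > 2: no swap
arr[2]=5 > 2: no swap
arr[3]=19 > 2: no swap

Place pivot at position 0: [2, 3, 5, 19, 13]
Pivot position: 0

After partitioning with pivot 2, the array becomes [2, 3, 5, 19, 13]. The pivot is placed at index 0. All elements to the left of the pivot are <= 2, and all elements to the right are > 2.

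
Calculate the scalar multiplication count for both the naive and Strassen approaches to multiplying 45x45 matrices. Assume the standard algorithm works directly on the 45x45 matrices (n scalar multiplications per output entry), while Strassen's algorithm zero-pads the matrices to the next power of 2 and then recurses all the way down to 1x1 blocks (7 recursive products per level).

Matrix multiplication for 45x45 matrices:

Strassen's algorithm requires power-of-2 dimensions. Pad 45x45 to 64x64 (next power of 2).

Standard algorithm: 45^3 = 91125 multiplications
Strassen's algorithm: 7^(log2(64)) = 7^6 = 117649 multiplications
Difference: 91125 - 117649 = -26524 (Strassen uses MORE here due to padding overhead — for small or just-over-power-of-2 n, padding can outweigh the per-level savings)

Standard: 91125 multiplications (45^3). Strassen: 117649 multiplications (7^6, after padding to 64x64). Strassen reduces 8 recursive multiplications to 7 at each level.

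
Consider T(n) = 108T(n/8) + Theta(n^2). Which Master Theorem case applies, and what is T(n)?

Master Theorem for T(n) = 108T(n/8) + O(n^2):

a = 108, b = 8, c = 2
log_b(a) = log_8(108) = 2.2516

Case 1: c = 2 < log_8(108) = 2.2516
T(n) = O(n^(log_8 108))

For T(n) = 108T(n/8) + O(n^2): log_8(108) = 2.2516. This is Case 1 of the Master Theorem (c < log_b(a), work dominated by leaves), giving O(n^(log_8 108)).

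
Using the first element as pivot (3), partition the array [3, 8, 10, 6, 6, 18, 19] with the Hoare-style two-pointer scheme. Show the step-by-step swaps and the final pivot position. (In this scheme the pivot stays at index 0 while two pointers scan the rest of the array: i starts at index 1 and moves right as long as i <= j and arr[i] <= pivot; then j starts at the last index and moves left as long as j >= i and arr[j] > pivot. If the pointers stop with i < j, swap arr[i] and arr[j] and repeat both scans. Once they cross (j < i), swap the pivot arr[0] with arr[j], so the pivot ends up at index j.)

Hoare-style two-pointer partition with pivot = 3:

Initial array: [3, 8, 10, 6, 6, 18, 19]

Pointers start at i = 1, j = 6.
i ends at 1, j ends at 0: the pointers have crossed (j < i), so scanning stops.

j = 0, so swapping arr[0] with arr[j] leaves the pivot at position 0: [3, 8, 10, 6, 6, 18, 19]
Pivot position: 0

After partitioning with pivot 3, the array becomes [3, 8, 10, 6, 6, 18, 19]. The pivot is placed at index 0. All elements to the left of the pivot are <= 3, and all elements to the right are > 3.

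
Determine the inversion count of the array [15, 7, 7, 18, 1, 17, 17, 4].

Finding inversions in [15, 7, 7, 18, 1, 17, 17, 4]:

(0, 1): arr[0]=15 > arr[1]=7
(0, 2): arr[0]=15 > arr[2]=7
(0, 4): arr[0]=15 > arr[4]=1
(0, 7): arr[0]=15 > arr[7]=4
(1, 4): arr[1]=7 > arr[4]=1
(1, 7): arr[1]=7 > arr[7]=4
(2, 4): arr[2]=7 > arr[4]=1
(2, 7): arr[2]=7 > arr[7]=4
(3, 4): arr[3]=18 > arr[4]=1
(3, 5): arr[3]=18 > arr[5]=17
(3, 6): arr[3]=18 > arr[6]=17
(3, 7): arr[3]=18 > arr[7]=4
(5, 7): arr[5]=17 > arr[7]=4
(6, 7): arr[6]=17 > arr[7]=4

Total inversions: 14

The array has 14 inversion(s): (0,1), (0,2), (0,4), (0,7), (1,4), (1,7), (2,4), (2,7), (3,4), (3,5), (3,6), (3,7), (5,7), (6,7). Each pair (i,j) satisfies i < j and arr[i] > arr[j].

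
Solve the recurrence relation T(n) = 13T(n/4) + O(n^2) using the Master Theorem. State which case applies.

Master Theorem for T(n) = 13T(n/4) + O(n^2):

a = 13, b = 4, c = 2
log_b(a) = log_4(13) = 1.8502

Case 3: c = 2 > log_4(13) = 1.8502
T(n) = O(n^2) = O(n^2)

For T(n) = 13T(n/4) + O(n^2): log_4(13) = 1.8502. This is Case 3 of the Master Theorem (c > log_b(a), work dominated by root), giving O(n^2).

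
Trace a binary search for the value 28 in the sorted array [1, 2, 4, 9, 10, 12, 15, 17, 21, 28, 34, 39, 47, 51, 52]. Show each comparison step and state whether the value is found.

Binary search for 28 in [1, 2, 4, 9, 10, 12, 15, 17, 21, 28, 34, 39, 47, 51, 52]:

lo=0, hi=14, mid=7, arr[mid]=17 -> 17 < 28, search right half
lo=8, hi=14, mid=11, arr[mid]=39 -> 39 > 28, search left half
lo=8, hi=10, mid=9, arr[mid]=28 -> Found target at index 9!

Binary search finds 28 at index 9 after 3 comparisons. The search repeatedly halves the search space by comparing with the middle element.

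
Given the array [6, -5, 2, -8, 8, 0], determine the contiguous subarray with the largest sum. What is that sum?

Using Kadane's algorithm on [6, -5, 2, -8, 8, 0]:

Scanning through the array:
Position 1 (value -5): max_ending_here = 1, max_so_far = 6
Position 2 (value 2): max_ending_here = 3, max_so_far = 6
Position 3 (value -8): max_ending_here = -5, max_so_far = 6
Position 4 (value 8): max_ending_here = 8, max_so_far = 8
Position 5 (value 0): max_ending_here = 8, max_so_far = 8

Maximum subarray: [8]
Maximum sum: 8

The maximum subarray is [8] with sum 8. This subarray runs from index 4 to index 4.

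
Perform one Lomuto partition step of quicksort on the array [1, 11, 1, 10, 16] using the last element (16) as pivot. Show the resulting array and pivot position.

Lomuto partition with pivot = 16:

Initial array: [1, 11, 1, 10, 16]

arr[0]=1 <= 16: swap with position 0, array becomes [1, 11, 1, 10, 16]
arr[1]=11 <= 16: swap with position 1, array becomes [1, 11, 1, 10, 16]
arr[2]=1 <= 16: swap with position 2, array becomes [1, 11, 1, 10, 16]
arr[3]=10 <= 16: swap with position 3, array becomes [1, 11, 1, 10, 16]

Place pivot at position 4: [1, 11, 1, 10, 16]
Pivot position: 4

After partitioning with pivot 16, the array becomes [1, 11, 1, 10, 16]. The pivot is placed at index 4. All elements to the left of the pivot are <= 16, and all elements to the right are > 16.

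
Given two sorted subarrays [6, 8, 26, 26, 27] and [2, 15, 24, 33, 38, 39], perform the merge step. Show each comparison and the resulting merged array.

Merging process:

Compare 6 vs 2: take 2 from right. Merged: [2]
Compare 6 vs 15: take 6 from left. Merged: [2, 6]
Compare 8 vs 15: take 8 from left. Merged: [2, 6, 8]
Compare 26 vs 15: take 15 from right. Merged: [2, 6, 8, 15]
Compare 26 vs 24: take 24 from right. Merged: [2, 6, 8, 15, 24]
Compare 26 vs 33: take 26 from left. Merged: [2, 6, 8, 15, 24, 26]
Compare 26 vs 33: take 26 from left. Merged: [2, 6, 8, 15, 24, 26, 26]
Compare 27 vs 33: take 27 from left. Merged: [2, 6, 8, 15, 24, 26, 26, 27]
Append remaining from right: [33, 38, 39]. Merged: [2, 6, 8, 15, 24, 26, 26, 27, 33, 38, 39]

Final merged array: [2, 6, 8, 15, 24, 26, 26, 27, 33, 38, 39]
Total comparisons: 8

The merged array is [2, 6, 8, 15, 24, 26, 26, 27, 33, 38, 39], requiring 8 comparisons. The merge step runs in O(n) time where n is the total number of elements.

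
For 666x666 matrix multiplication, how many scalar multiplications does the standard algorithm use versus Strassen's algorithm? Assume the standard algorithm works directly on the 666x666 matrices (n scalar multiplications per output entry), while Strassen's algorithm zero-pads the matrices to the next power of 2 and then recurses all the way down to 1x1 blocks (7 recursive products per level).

Matrix multiplication for 666x666 matrices:

Strassen's algorithm requires power-of-2 dimensions. Pad 666x666 to 1024x1024 (next power of 2).

Standard algorithm: 666^3 = 295408296 multiplications
Strassen's algorithm: 7^(log2(1024)) = 7^10 = 282475249 multiplications
Savings: 295408296 - 282475249 = 12933047 multiplications

Standard: 295408296 multiplications (666^3). Strassen: 282475249 multiplications (7^10, after padding to 1024x1024). Strassen reduces 8 recursive multiplications to 7 at each level.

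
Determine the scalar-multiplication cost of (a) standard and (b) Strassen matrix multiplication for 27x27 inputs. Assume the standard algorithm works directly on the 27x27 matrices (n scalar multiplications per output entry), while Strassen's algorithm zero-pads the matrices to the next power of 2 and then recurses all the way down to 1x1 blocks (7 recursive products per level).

Matrix multiplication for 27x27 matrices:

Strassen's algorithm requires power-of-2 dimensions. Pad 27x27 to 32x32 (next power of 2).

Standard algorithm: 27^3 = 19683 multiplications
Strassen's algorithm: 7^(log2(32)) = 7^5 = 16807 multiplications
Savings: 19683 - 16807 = 2876 multiplications

Standard: 19683 multiplications (27^3). Strassen: 16807 multiplications (7^5, after padding to 32x32). Strassen reduces 8 recursive multiplications to 7 at each level.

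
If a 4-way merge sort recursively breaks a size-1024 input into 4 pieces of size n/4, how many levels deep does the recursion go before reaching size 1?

For divide and conquer with division factor 4:

Problem sizes at each level:
Level 0: 1024
Level 1: 256
Level 2: 64
Level 3: 16
Level 4: 4
Level 5: 1

The root is level 0 and the size-1 base case is level 5 (the tree spans levels 0 through 5, i.e. 6 levels counting the root), so the depth is the number of divisions: log_4(1024) = 5

The recursion tree depth is log_4(1024) = 5. At each level, the problem size is divided by 4, so it takes 5 divisions to reduce to a base case of size 1. The algorithm makes 4 recursive calls at each level.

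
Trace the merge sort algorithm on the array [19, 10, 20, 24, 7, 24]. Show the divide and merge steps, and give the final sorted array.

Merge sort trace:

Split: [19, 10, 20, 24, 7, 24] -> [19, 10, 20] and [24, 7, 24]
  Split: [19, 10, 20] -> [19] and [10, 20]
    Split: [10, 20] -> [10] and [20]
    Merge: [10] + [20] -> [10, 20]
  Merge: [19] + [10, 20] -> [10, 19, 20]
  Split: [24, 7, 24] -> [24] and [7, 24]
    Split: [7, 24] -> [7] and [24]
    Merge: [7] + [24] -> [7, 24]
  Merge: [24] + [7, 24] -> [7, 24, 24]
Merge: [10, 19, 20] + [7, 24, 24] -> [7, 10, 19, 20, 24, 24]

Final sorted array: [7, 10, 19, 20, 24, 24]

The merge sort proceeds by recursively splitting the array and merging sorted halves.
After all merges, the sorted array is [7, 10, 19, 20, 24, 24].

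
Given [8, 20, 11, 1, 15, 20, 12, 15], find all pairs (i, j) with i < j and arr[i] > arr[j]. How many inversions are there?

Finding inversions in [8, 20, 11, 1, 15, 20, 12, 15]:

(0, 3): arr[0]=8 > arr[3]=1
(1, 2): arr[1]=20 > arr[2]=11
(1, 3): arr[1]=20 > arr[3]=1
(1, 4): arr[1]=20 > arr[4]=15
(1, 6): arr[1]=20 > arr[6]=12
(1, 7): arr[1]=20 > arr[7]=15
(2, 3): arr[2]=11 > arr[3]=1
(4, 6): arr[4]=15 > arr[6]=12
(5, 6): arr[5]=20 > arr[6]=12
(5, 7): arr[5]=20 > arr[7]=15

Total inversions: 10

The array has 10 inversion(s): (0,3), (1,2), (1,3), (1,4), (1,6), (1,7), (2,3), (4,6), (5,6), (5,7). Each pair (i,j) satisfies i < j and arr[i] > arr[j].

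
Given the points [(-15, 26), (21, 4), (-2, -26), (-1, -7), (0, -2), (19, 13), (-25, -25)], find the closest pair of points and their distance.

Computing all pairwise distances among 7 points:

d((-15, 26), (21, 4)) = 42.19
d((-15, 26), (-2, -26)) = 53.6004
d((-15, 26), (-1, -7)) = 35.8469
d((-15, 26), (0, -2)) = 31.7648
d((-15, 26), (19, 13)) = 36.4005
d((-15, 26), (-25, -25)) = 51.9711
d((21, 4), (-2, -26)) = 37.8021
d((21, 4), (-1, -7)) = 24.5967
d((21, 4), (0, -2)) = 21.8403
d((21, 4), (19, 13)) = 9.2195
d((21, 4), (-25, -25)) = 54.3783
d((-2, -26), (-1, -7)) = 19.0263
d((-2, -26), (0, -2)) = 24.0832
d((-2, -26), (19, 13)) = 44.2945
d((-2, -26), (-25, -25)) = 23.0217
d((-1, -7), (0, -2)) = 5.099 <-- minimum
d((-1, -7), (19, 13)) = 28.2843
d((-1, -7), (-25, -25)) = 30.0
d((0, -2), (19, 13)) = 24.2074
d((0, -2), (-25, -25)) = 33.9706
d((19, 13), (-25, -25)) = 58.1378

Closest pair: (-1, -7) and (0, -2) with distance 5.099

The closest pair is (-1, -7) and (0, -2) with Euclidean distance 5.099. For 7 points, brute-force pairwise comparison is shown above. For large n, the divide-and-conquer algorithm (sort by x, recurse on halves, check the dividing strip) achieves O(n log n).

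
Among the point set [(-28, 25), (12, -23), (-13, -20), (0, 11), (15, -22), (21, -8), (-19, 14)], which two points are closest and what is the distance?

Computing all pairwise distances among 7 points:

d((-28, 25), (12, -23)) = 62.482
d((-28, 25), (-13, -20)) = 47.4342
d((-28, 25), (0, 11)) = 31.305
d((-28, 25), (15, -22)) = 63.7024
d((-28, 25), (21, -8)) = 59.0762
d((-28, 25), (-19, 14)) = 14.2127
d((12, -23), (-13, -20)) = 25.1794
d((12, -23), (0, 11)) = 36.0555
d((12, -23), (15, -22)) = 3.1623 <-- minimum
d((12, -23), (21, -8)) = 17.4929
d((12, -23), (-19, 14)) = 48.2701
d((-13, -20), (0, 11)) = 33.6155
d((-13, -20), (15, -22)) = 28.0713
d((-13, -20), (21, -8)) = 36.0555
d((-13, -20), (-19, 14)) = 34.5254
d((0, 11), (15, -22)) = 36.2491
d((0, 11), (21, -8)) = 28.3196
d((0, 11), (-19, 14)) = 19.2354
d((15, -22), (21, -8)) = 15.2315
d((15, -22), (-19, 14)) = 49.5177
d((21, -8), (-19, 14)) = 45.6508

Closest pair: (12, -23) and (15, -22) with distance 3.1623

The closest pair is (12, -23) and (15, -22) with Euclidean distance 3.1623. For 7 points, brute-force pairwise comparison is shown above. For large n, the divide-and-conquer algorithm (sort by x, recurse on halves, check the dividing strip) achieves O(n log n).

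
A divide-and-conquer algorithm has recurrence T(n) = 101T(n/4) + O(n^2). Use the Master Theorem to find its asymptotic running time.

Master Theorem for T(n) = 101T(n/4) + O(n^2):

a = 101, b = 4, c = 2
log_b(a) = log_4(101) = 3.3291

Case 1: c = 2 < log_4(101) = 3.3291
T(n) = O(n^(log_4 101))

For T(n) = 101T(n/4) + O(n^2): log_4(101) = 3.3291. This is Case 1 of the Master Theorem (c < log_b(a), work dominated by leaves), giving O(n^(log_4 101)).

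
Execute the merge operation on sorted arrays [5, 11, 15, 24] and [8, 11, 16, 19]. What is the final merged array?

Merging process:

Compare 5 vs 8: take 5 from left. Merged: [5]
Compare 11 vs 8: take 8 from right. Merged: [5, 8]
Compare 11 vs 11: take 11 from left. Merged: [5, 8, 11]
Compare 15 vs 11: take 11 from right. Merged: [5, 8, 11, 11]
Compare 15 vs 16: take 15 from left. Merged: [5, 8, 11, 11, 15]
Compare 24 vs 16: take 16 from right. Merged: [5, 8, 11, 11, 15, 16]
Compare 24 vs 19: take 19 from right. Merged: [5, 8, 11, 11, 15, 16, 19]
Append remaining from left: [24]. Merged: [5, 8, 11, 11, 15, 16, 19, 24]

Final merged array: [5, 8, 11, 11, 15, 16, 19, 24]
Total comparisons: 7

The merged array is [5, 8, 11, 11, 15, 16, 19, 24], requiring 7 comparisons. The merge step runs in O(n) time where n is the total number of elements.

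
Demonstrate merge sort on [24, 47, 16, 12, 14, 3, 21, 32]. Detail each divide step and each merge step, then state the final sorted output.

Merge sort trace:

Split: [24, 47, 16, 12, 14, 3, 21, 32] -> [24, 47, 16, 12] and [14, 3, 21, 32]
  Split: [24, 47, 16, 12] -> [24, 47] and [16, 12]
    Split: [24, 47] -> [24] and [47]
    Merge: [24] + [47] -> [24, 47]
    Split: [16, 12] -> [16] and [12]
    Merge: [16] + [12] -> [12, 16]
  Merge: [24, 47] + [12, 16] -> [12, 16, 24, 47]
  Split: [14, 3, 21, 32] -> [14, 3] and [21, 32]
    Split: [14, 3] -> [14] and [3]
    Merge: [14] + [3] -> [3, 14]
    Split: [21, 32] -> [21] and [32]
    Merge: [21] + [32] -> [21, 32]
  Merge: [3, 14] + [21, 32] -> [3, 14, 21, 32]
Merge: [12, 16, 24, 47] + [3, 14, 21, 32] -> [3, 12, 14, 16, 21, 24, 32, 47]

Final sorted array: [3, 12, 14, 16, 21, 24, 32, 47]

The merge sort proceeds by recursively splitting the array and merging sorted halves.
After all merges, the sorted array is [3, 12, 14, 16, 21, 24, 32, 47].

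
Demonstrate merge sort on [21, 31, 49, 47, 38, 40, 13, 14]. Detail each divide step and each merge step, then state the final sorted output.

Merge sort trace:

Split: [21, 31, 49, 47, 38, 40, 13, 14] -> [21, 31, 49, 47] and [38, 40, 13, 14]
  Split: [21, 31, 49, 47] -> [21, 31] and [49, 47]
    Split: [21, 31] -> [21] and [31]
    Merge: [21] + [31] -> [21, 31]
    Split: [49, 47] -> [49] and [47]
    Merge: [49] + [47] -> [47, 49]
  Merge: [21, 31] + [47, 49] -> [21, 31, 47, 49]
  Split: [38, 40, 13, 14] -> [38, 40] and [13, 14]
    Split: [38, 40] -> [38] and [40]
    Merge: [38] + [40] -> [38, 40]
    Split: [13, 14] -> [13] and [14]
    Merge: [13] + [14] -> [13, 14]
  Merge: [38, 40] + [13, 14] -> [13, 14, 38, 40]
Merge: [21, 31, 47, 49] + [13, 14, 38, 40] -> [13, 14, 21, 31, 38, 40, 47, 49]

Final sorted array: [13, 14, 21, 31, 38, 40, 47, 49]

The merge sort proceeds by recursively splitting the array and merging sorted halves.
After all merges, the sorted array is [13, 14, 21, 31, 38, 40, 47, 49].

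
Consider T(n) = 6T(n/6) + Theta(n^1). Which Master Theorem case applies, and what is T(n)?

Master Theorem for T(n) = 6T(n/6) + O(n^1):

a = 6, b = 6, c = 1
log_b(a) = log_6(6) = 1.0000

Case 2: c = 1 = log_6(6) = 1.0000
T(n) = O(n^1 log n) = O(n log n)

For T(n) = 6T(n/6) + O(n^1): log_6(6) = 1.0000. This is Case 2 of the Master Theorem (c = log_b(a), equal work at all levels), giving O(n log n).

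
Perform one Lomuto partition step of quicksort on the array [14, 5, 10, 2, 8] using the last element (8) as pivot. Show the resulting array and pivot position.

Lomuto partition with pivot = 8:

Initial array: [14, 5, 10, 2, 8]

arr[0]=14 > 8: no swap
arr[1]=5 <= 8: swap with position 0, array becomes [5, 14, 10, 2, 8]
arr[2]=10 > 8: no swap
arr[3]=2 <= 8: swap with position 1, array becomes [5, 2, 10, 14, 8]

Place pivot at position 2: [5, 2, 8, 14, 10]
Pivot position: 2

After partitioning with pivot 8, the array becomes [5, 2, 8, 14, 10]. The pivot is placed at index 2. All elements to the left of the pivot are <= 8, and all elements to the right are > 8.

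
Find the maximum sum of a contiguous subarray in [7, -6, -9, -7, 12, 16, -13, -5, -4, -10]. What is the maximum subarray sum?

Using Kadane's algorithm on [7, -6, -9, -7, 12, 16, -13, -5, -4, -10]:

Scanning through the array:
Position 1 (value -6): max_ending_here = 1, max_so_far = 7
Position 2 (value -9): max_ending_here = -8, max_so_far = 7
Position 3 (value -7): max_ending_here = -7, max_so_far = 7
Position 4 (value 12): max_ending_here = 12, max_so_far = 12
Position 5 (value 16): max_ending_here = 28, max_so_far = 28
Position 6 (value -13): max_ending_here = 15, max_so_far = 28
Position 7 (value -5): max_ending_here = 10, max_so_far = 28
Position 8 (value -4): max_ending_here = 6, max_so_far = 28
Position 9 (value -10): max_ending_here = -4, max_so_far = 28

Maximum subarray: [12, 16]
Maximum sum: 28

The maximum subarray is [12, 16] with sum 28. This subarray runs from index 4 to index 5.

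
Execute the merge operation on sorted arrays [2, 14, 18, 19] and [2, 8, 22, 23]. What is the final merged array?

Merging process:

Compare 2 vs 2: take 2 from left. Merged: [2]
Compare 14 vs 2: take 2 from right. Merged: [2, 2]
Compare 14 vs 8: take 8 from right. Merged: [2, 2, 8]
Compare 14 vs 22: take 14 from left. Merged: [2, 2, 8, 14]
Compare 18 vs 22: take 18 from left. Merged: [2, 2, 8, 14, 18]
Compare 19 vs 22: take 19 from left. Merged: [2, 2, 8, 14, 18, 19]
Append remaining from right: [22, 23]. Merged: [2, 2, 8, 14, 18, 19, 22, 23]

Final merged array: [2, 2, 8, 14, 18, 19, 22, 23]
Total comparisons: 6

The merged array is [2, 2, 8, 14, 18, 19, 22, 23], requiring 6 comparisons. The merge step runs in O(n) time where n is the total number of elements.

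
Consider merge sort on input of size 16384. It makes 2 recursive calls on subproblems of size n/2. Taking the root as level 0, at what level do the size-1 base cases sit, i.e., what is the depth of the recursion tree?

For divide and conquer with division factor 2:

Problem sizes at each level:
Level 0: 16384
Level 1: 8192
Level 2: 4096
Level 3: 2048
Level 4: 1024
Level 5: 512
Level 6: 256
Level 7: 128
Level 8: 64
Level 9: 32
Level 10: 16
Level 11: 8
Level 12: 4
Level 13: 2
Level 14: 1

The root is level 0 and the size-1 base case is level 14 (the tree spans levels 0 through 14, i.e. 15 levels counting the root), so the depth is the number of divisions: log_2(16384) = 14

The recursion tree depth is log_2(16384) = 14. At each level, the problem size is divided by 2, so it takes 14 divisions to reduce to a base case of size 1. The algorithm makes 2 recursive calls at each level.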